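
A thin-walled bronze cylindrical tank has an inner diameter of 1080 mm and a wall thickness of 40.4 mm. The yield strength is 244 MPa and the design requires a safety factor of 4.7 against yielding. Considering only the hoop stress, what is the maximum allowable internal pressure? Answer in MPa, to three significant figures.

p_allow = 3.88 MPa

σ_allow = 244/4.7 = 51.91 MPa.
σ_h = pD/(2t) → p_allow = 2σ_allow t/D = 2×51.91×40.4/1080 = 3.884 MPa.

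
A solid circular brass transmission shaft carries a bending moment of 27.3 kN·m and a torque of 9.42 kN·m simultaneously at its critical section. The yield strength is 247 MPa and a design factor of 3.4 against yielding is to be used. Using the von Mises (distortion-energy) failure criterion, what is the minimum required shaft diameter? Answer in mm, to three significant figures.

d = 159 mm

σ_allow = σ_y/n = 247/3.4 = 72.65 MPa.
For a solid shaft σ_b = 32M/(πd³) and τ = 16T/(πd³), so the von Mises stress is σ' = (16/πd³)·√(4M²+3T²).
√(4M²+3T²) = √(4×(2.730×10^7)² + 3×(9.420×10^6)²) = 5.699×10^7 N·mm.
d³ = 16×5.699×10^7/(π×72.65) = 3.995×10^6 mm³.
d = 158.7 mm.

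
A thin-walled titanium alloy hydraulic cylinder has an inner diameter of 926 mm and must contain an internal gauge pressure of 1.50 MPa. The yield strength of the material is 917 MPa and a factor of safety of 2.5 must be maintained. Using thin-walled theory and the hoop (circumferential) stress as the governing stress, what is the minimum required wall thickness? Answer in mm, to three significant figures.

σ_allow = 917/2.5 = 366.8 MPa.
Hoop stress σ_h = pD/(2t), so t = pD/(2σ_allow) = 1.50×926/(2×366.8) = 1.893 mm.

t = 1.89 mm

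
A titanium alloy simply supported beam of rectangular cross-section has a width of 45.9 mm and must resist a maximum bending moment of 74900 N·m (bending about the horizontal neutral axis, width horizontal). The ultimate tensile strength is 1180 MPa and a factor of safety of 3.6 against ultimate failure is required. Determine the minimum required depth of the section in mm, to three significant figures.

h = 173 mm

σ_allow = 1180/3.6 = 327.8 MPa.
For a rectangular section σ = 6M/(bh²), so h² = 6M/(b σ_allow) = 6×7.4900×10^7/(45.9×327.8) = 29870 mm².
h = 172.8 mm.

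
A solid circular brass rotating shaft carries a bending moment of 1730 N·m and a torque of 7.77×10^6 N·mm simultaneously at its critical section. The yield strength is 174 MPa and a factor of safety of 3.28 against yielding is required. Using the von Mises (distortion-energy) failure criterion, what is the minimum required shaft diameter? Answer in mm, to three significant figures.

d = 110 mm

σ_allow = σ_y/n = 174/3.28 = 53.05 MPa.
For a solid shaft σ_b = 32M/(πd³) and τ = 16T/(πd³), so the von Mises stress is σ' = (16/πd³)·√(4M²+3T²).
√(4M²+3T²) = √(4×(1.730×10^6)² + 3×(7.770×10^6)²) = 1.390×10^7 N·mm.
d³ = 16×1.390×10^7/(π×53.05) = 1.334×10^6 mm³.
d = 110.1 mm.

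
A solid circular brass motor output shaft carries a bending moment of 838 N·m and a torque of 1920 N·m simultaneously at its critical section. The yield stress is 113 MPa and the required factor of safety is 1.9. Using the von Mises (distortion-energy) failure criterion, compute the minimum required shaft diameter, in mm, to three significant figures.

σ_allow = σ_y/n = 113/1.9 = 59.47 MPa.
For a solid shaft σ_b = 32M/(πd³) and τ = 16T/(πd³), so the von Mises stress is σ' = (16/πd³)·√(4M²+3T²).
√(4M²+3T²) = √(4×(838000)² + 3×(1.920×10^6)²) = 3.724×10^6 N·mm.
d³ = 16×3.724×10^6/(π×59.47) = 318900 mm³.
d = 68.32 mm.

d = 68.3 mm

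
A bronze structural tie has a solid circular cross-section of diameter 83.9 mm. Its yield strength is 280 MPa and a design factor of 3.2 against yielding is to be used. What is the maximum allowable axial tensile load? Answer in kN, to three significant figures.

F_allow = 484 kN

σ_allow = 280/3.2 = 87.50 MPa.
A = πd²/4 = π×83.9²/4 = 5529 mm².
F_allow = σ_allow × A = 87.50×5529 = 483800 N.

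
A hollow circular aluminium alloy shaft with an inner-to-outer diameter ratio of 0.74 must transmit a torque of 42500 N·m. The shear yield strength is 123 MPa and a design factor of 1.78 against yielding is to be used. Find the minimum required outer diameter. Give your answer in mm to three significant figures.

d_o = 165 mm

τ_allow = 123/1.78 = 69.10 MPa.
For a hollow shaft τ = 16T/[πd_o³(1−k⁴)] with k = 0.74, so 1−k⁴ = 0.7001.
d_o³ = 16T/[π τ_allow (1−k⁴)] = 16×4.2500×10^7/(π×69.10×0.7001) = 4.474×10^6 mm³.
d_o = 164.8 mm.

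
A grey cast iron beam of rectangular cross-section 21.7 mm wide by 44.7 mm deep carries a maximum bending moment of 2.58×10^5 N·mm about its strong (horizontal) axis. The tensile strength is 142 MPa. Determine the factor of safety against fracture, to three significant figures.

n = 3.98

Section modulus S = bh²/6 = 21.7×44.7²/6 = 7226 mm³.
σ = M/S = 258000/7226 = 35.70 MPa.
n = 142/35.70 = 3.977.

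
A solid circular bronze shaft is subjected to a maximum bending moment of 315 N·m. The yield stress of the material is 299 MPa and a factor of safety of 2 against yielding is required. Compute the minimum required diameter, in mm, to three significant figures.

d = 27.8 mm

σ_allow = 299/2 = 149.5 MPa.
For a solid circular section σ = 32M/(πd³), so d³ = 32M/(π σ_allow) = 32×315000/(π×149.5) = 21460 mm³.
d = 27.79 mm.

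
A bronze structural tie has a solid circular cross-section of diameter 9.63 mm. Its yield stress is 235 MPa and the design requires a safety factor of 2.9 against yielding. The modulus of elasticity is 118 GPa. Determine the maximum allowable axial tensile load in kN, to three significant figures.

σ_allow = 235/2.9 = 81.03 MPa.
A = πd²/4 = π×9.63²/4 = 72.84 mm².
F_allow = σ_allow × A = 81.03×72.84 = 5902 N.

F_allow = 5.90 kN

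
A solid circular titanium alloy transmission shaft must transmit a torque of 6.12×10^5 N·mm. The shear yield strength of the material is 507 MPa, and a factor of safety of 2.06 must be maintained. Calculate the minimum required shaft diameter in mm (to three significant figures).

Allowable shear stress τ_allow = 507/2.06 = 246.1 MPa.
For a solid shaft τ = 16T/(πd³), so d³ = 16T/(π τ_allow) = 16×612000/(π×246.1) = 12660 mm³.
d = (12660)^(1/3) = 23.31 mm.

d = 23.3 mm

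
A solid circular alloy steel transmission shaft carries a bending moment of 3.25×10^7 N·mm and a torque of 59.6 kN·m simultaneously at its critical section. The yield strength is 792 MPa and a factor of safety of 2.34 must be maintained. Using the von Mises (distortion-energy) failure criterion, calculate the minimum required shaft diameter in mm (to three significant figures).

σ_allow = σ_y/n = 792/2.34 = 338.5 MPa.
For a solid shaft σ_b = 32M/(πd³) and τ = 16T/(πd³), so the von Mises stress is σ' = (16/πd³)·√(4M²+3T²).
√(4M²+3T²) = √(4×(3.250×10^7)² + 3×(5.960×10^7)²) = 1.220×10^8 N·mm.
d³ = 16×1.220×10^8/(π×338.5) = 1.836×10^6 mm³.
d = 122.4 mm.

d = 122 mm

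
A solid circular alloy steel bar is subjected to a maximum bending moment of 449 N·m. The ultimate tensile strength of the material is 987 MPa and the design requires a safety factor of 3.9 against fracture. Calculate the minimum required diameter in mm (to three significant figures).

d = 26.2 mm

σ_allow = 987/3.9 = 253.1 MPa.
For a solid circular section σ = 32M/(πd³), so d³ = 32M/(π σ_allow) = 32×449000/(π×253.1) = 18070 mm³.
d = 26.24 mm.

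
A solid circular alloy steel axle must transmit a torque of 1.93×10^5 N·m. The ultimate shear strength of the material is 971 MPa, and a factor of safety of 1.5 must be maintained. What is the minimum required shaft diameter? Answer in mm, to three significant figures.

Allowable shear stress τ_allow = 971/1.5 = 647.3 MPa.
For a solid shaft τ = 16T/(πd³), so d³ = 16T/(π τ_allow) = 16×1.9300×10^8/(π×647.3) = 1.518×10^6 mm³.
d = (1.518×10^6)^(1/3) = 114.9 mm.

d = 115 mm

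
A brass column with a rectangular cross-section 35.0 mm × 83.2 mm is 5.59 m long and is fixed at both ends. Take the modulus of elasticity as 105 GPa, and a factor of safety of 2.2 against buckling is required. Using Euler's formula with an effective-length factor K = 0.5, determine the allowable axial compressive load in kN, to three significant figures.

P_allow = 17.9 kN

Buckling occurs about the weak axis: I_min = h·b³/12 = 83.2×35.0³/12 = 297300 mm⁴ (b = 35.0 mm is the smaller dimension).
Effective length L_e = KL = 0.5×5.59 m = 2795 mm.
Euler critical load P_cr = π²EI/L_e² = π²×105000×297300/2795² = 39430 N.
P_allow = P_cr/n = 39430/2.2 = 17920 N.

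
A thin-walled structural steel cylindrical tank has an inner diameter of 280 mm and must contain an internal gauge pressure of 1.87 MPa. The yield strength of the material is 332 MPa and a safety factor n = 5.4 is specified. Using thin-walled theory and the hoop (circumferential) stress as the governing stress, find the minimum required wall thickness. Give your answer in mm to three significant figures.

σ_allow = 332/5.4 = 61.48 MPa.
Hoop stress σ_h = pD/(2t), so t = pD/(2σ_allow) = 1.87×280/(2×61.48) = 4.258 mm.

t = 4.26 mm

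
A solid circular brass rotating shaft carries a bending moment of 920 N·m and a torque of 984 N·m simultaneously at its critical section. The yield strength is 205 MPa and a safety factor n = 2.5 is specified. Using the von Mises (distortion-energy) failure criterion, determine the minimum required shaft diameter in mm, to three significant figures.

d = 53.8 mm

σ_allow = σ_y/n = 205/2.5 = 82.00 MPa.
For a solid shaft σ_b = 32M/(πd³) and τ = 16T/(πd³), so the von Mises stress is σ' = (16/πd³)·√(4M²+3T²).
√(4M²+3T²) = √(4×(920000)² + 3×(984000)²) = 2.508×10^6 N·mm.
d³ = 16×2.508×10^6/(π×82.00) = 155800 mm³.
d = 53.81 mm.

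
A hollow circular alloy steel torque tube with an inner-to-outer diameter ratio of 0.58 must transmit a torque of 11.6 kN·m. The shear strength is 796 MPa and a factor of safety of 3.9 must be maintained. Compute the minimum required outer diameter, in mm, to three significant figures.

d_o = 68.9 mm

τ_allow = 796/3.9 = 204.1 MPa.
For a hollow shaft τ = 16T/[πd_o³(1−k⁴)] with k = 0.58, so 1−k⁴ = 0.8868.
d_o³ = 16T/[π τ_allow (1−k⁴)] = 16×1.1600×10^7/(π×204.1×0.8868) = 326400 mm³.
d_o = 68.85 mm.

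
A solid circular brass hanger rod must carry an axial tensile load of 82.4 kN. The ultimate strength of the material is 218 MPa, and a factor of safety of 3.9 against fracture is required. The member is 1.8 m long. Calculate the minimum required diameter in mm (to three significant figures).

Allowable stress σ_allow = 218/3.9 = 55.90 MPa.
Required area A = F/σ_allow = 82400/55.90 = 1474 mm².
A = πd²/4 → d = √(4A/π) = 43.32 mm.

d = 43.3 mm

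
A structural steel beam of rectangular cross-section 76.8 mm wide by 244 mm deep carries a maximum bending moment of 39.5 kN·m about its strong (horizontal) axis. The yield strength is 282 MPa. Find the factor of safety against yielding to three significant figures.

Section modulus S = bh²/6 = 76.8×244²/6 = 762100 mm³.
σ = M/S = 3.9500×10^7/762100 = 51.83 MPa.
n = 282/51.83 = 5.441.

n = 5.44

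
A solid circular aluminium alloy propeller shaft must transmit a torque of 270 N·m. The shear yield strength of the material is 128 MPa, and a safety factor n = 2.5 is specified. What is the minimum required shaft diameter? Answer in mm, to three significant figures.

d = 29.9 mm

Allowable shear stress τ_allow = 128/2.5 = 51.20 MPa.
For a solid shaft τ = 16T/(πd³), so d³ = 16T/(π τ_allow) = 16×270000/(π×51.20) = 26860 mm³.
d = (26860)^(1/3) = 29.95 mm.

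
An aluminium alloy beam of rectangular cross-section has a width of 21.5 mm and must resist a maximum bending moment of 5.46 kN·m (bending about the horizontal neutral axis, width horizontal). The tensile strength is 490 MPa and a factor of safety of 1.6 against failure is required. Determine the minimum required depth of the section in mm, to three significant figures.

h = 70.5 mm

σ_allow = 490/1.6 = 306.2 MPa.
For a rectangular section σ = 6M/(bh²), so h² = 6M/(b σ_allow) = 6×5460000/(21.5×306.2) = 4975 mm².
h = 70.54 mm.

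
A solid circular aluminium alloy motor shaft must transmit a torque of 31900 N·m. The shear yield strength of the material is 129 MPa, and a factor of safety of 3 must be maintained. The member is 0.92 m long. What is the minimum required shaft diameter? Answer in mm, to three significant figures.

Allowable shear stress τ_allow = 129/3 = 43.00 MPa.
For a solid shaft τ = 16T/(πd³), so d³ = 16T/(π τ_allow) = 16×3.1900×10^7/(π×43.00) = 3.778×10^6 mm³.
d = (3.778×10^6)^(1/3) = 155.8 mm.

d = 156 mm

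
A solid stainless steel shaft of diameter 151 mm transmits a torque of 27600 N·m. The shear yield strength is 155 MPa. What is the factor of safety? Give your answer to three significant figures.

n = 3.80

τ = 16T/(πd³) = 16×2.7600×10^7/(π×151³) = 40.83 MPa.
n = τ_limit/τ = 155/40.83 = 3.796.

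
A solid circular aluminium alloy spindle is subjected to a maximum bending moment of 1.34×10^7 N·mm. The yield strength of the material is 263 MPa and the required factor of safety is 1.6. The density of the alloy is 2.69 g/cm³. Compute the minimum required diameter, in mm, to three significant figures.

σ_allow = 263/1.6 = 164.4 MPa.
For a solid circular section σ = 32M/(πd³), so d³ = 32M/(π σ_allow) = 32×1.3400×10^7/(π×164.4) = 830400 mm³.
d = 93.99 mm.

d = 94.0 mm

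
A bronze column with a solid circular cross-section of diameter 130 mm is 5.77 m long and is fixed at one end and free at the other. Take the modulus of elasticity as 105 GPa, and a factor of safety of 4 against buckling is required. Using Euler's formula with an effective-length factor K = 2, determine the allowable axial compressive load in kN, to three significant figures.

P_allow = 27.3 kN

I = πd⁴/64 = π×130⁴/64 = 1.402×10^7 mm⁴.
Effective length L_e = KL = 2×5.77 m = 11540 mm.
Euler critical load P_cr = π²EI/L_e² = π²×105000×1.402×10^7/11540² = 109100 N.
P_allow = P_cr/n = 109100/4 = 27270 N.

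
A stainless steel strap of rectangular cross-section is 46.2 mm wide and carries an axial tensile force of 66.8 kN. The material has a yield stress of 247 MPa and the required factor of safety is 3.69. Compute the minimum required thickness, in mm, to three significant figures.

t = 21.6 mm

σ_allow = 247/3.69 = 66.94 MPa.
Required area A = F/σ_allow = 66800/66.94 = 997.9 mm².
t = A/w = 997.9/46.2 = 21.60 mm.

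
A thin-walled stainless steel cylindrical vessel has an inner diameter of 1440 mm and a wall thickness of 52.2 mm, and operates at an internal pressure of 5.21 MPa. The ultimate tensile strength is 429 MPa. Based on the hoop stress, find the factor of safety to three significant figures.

n = 5.97

σ_h = pD/(2t) = 5.21×1440/(2×52.2) = 71.86 MPa.
n = 429/71.86 = 5.970.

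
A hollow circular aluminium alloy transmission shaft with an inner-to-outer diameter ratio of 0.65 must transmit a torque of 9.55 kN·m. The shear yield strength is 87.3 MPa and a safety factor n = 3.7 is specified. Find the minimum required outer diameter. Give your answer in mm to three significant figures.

d_o = 136 mm

τ_allow = 87.3/3.7 = 23.59 MPa.
For a hollow shaft τ = 16T/[πd_o³(1−k⁴)] with k = 0.65, so 1−k⁴ = 0.8215.
d_o³ = 16T/[π τ_allow (1−k⁴)] = 16×9550000/(π×23.59×0.8215) = 2.509×10^6 mm³.
d_o = 135.9 mm.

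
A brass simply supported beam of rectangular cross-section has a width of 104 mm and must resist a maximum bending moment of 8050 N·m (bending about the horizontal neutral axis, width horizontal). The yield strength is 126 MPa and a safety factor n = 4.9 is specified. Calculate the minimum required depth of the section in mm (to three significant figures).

h = 134 mm

σ_allow = 126/4.9 = 25.71 MPa.
For a rectangular section σ = 6M/(bh²), so h² = 6M/(b σ_allow) = 6×8050000/(104×25.71) = 18060 mm².
h = 134.4 mm.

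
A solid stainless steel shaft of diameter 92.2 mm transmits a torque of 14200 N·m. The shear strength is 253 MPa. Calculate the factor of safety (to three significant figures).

τ = 16T/(πd³) = 16×1.4200×10^7/(π×92.2³) = 92.27 MPa.
n = τ_limit/τ = 253/92.27 = 2.742.

n = 2.74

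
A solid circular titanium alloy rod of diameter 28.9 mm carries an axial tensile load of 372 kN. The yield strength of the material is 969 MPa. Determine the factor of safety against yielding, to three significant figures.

n = 1.71

A = πd²/4 = 656.0 mm².
σ = F/A = 372000/656.0 = 567.1 MPa.
n = 969/567.1 = 1.709.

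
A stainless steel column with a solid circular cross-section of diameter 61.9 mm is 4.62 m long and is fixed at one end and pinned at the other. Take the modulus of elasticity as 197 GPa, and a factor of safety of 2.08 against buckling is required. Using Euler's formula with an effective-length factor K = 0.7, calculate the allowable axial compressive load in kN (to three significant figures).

I = πd⁴/64 = π×61.9⁴/64 = 720700 mm⁴.
Effective length L_e = KL = 0.7×4.62 m = 3234 mm.
Euler critical load P_cr = π²EI/L_e² = π²×197000×720700/3234² = 134000 N.
P_allow = P_cr/n = 134000/2.08 = 64410 N.

P_allow = 64.4 kN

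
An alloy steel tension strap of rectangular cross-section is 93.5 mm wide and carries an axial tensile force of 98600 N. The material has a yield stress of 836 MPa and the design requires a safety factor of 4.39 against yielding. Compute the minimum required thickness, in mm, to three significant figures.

σ_allow = 836/4.39 = 190.4 MPa.
Required area A = F/σ_allow = 98600/190.4 = 517.8 mm².
t = A/w = 517.8/93.5 = 5.538 mm.

t = 5.54 mm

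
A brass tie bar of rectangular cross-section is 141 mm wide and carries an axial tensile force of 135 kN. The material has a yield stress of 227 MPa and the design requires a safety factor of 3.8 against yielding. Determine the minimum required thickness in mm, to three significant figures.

σ_allow = 227/3.8 = 59.74 MPa.
Required area A = F/σ_allow = 135000/59.74 = 2260 mm².
t = A/w = 2260/141 = 16.03 mm.

t = 16.0 mm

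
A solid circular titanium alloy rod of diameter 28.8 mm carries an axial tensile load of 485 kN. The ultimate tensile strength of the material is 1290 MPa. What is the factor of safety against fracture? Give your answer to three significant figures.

A = πd²/4 = 651.4 mm².
σ = F/A = 485000/651.4 = 744.5 MPa.
n = 1290/744.5 = 1.733.

n = 1.73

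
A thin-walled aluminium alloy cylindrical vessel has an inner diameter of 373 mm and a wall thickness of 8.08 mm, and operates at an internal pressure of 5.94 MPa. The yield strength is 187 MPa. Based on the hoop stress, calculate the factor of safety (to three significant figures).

n = 1.36

σ_h = pD/(2t) = 5.94×373/(2×8.08) = 137.1 MPa.
n = 187/137.1 = 1.364.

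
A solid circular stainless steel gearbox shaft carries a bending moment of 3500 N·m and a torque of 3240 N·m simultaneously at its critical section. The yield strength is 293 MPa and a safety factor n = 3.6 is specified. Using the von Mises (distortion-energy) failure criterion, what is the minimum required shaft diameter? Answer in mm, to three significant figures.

d = 82.5 mm

σ_allow = σ_y/n = 293/3.6 = 81.39 MPa.
For a solid shaft σ_b = 32M/(πd³) and τ = 16T/(πd³), so the von Mises stress is σ' = (16/πd³)·√(4M²+3T²).
√(4M²+3T²) = √(4×(3.500×10^6)² + 3×(3.240×10^6)²) = 8.972×10^6 N·mm.
d³ = 16×8.972×10^6/(π×81.39) = 561400 mm³.
d = 82.50 mm.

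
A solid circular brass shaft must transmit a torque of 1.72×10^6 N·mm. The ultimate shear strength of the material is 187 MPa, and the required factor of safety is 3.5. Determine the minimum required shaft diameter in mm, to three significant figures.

d = 54.7 mm

Allowable shear stress τ_allow = 187/3.5 = 53.43 MPa.
For a solid shaft τ = 16T/(πd³), so d³ = 16T/(π τ_allow) = 16×1720000/(π×53.43) = 164000 mm³.
d = (164000)^(1/3) = 54.73 mm.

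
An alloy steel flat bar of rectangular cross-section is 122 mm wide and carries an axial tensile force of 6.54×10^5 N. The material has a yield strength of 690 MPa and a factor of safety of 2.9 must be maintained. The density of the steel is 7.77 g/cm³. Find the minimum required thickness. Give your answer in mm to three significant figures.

σ_allow = 690/2.9 = 237.9 MPa.
Required area A = F/σ_allow = 654000/237.9 = 2749 mm².
t = A/w = 2749/122 = 22.53 mm.

t = 22.5 mm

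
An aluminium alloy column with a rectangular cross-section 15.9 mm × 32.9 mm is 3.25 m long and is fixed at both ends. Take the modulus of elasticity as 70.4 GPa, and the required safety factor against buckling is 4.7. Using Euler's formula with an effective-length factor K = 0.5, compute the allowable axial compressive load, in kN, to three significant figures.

Buckling occurs about the weak axis: I_min = h·b³/12 = 32.9×15.9³/12 = 11020 mm⁴ (b = 15.9 mm is the smaller dimension).
Effective length L_e = KL = 0.5×3.25 m = 1625 mm.
Euler critical load P_cr = π²EI/L_e² = π²×70400×11020/1625² = 2900 N.
P_allow = P_cr/n = 2900/4.7 = 617.0 N.

P_allow = 0.617 kN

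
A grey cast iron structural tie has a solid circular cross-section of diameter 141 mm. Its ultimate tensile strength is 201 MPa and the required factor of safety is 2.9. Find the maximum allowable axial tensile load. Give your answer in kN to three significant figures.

F_allow = 1080 kN

σ_allow = 201/2.9 = 69.31 MPa.
A = πd²/4 = π×141²/4 = 15610 mm².
F_allow = σ_allow × A = 69.31×15610 = 1.082×10^6 N.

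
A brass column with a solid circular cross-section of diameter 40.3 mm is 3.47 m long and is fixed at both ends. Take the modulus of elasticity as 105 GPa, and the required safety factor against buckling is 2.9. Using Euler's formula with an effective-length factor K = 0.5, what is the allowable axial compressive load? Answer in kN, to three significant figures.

I = πd⁴/64 = π×40.3⁴/64 = 129500 mm⁴.
Effective length L_e = KL = 0.5×3.47 m = 1735 mm.
Euler critical load P_cr = π²EI/L_e² = π²×105000×129500/1735² = 44570 N.
P_allow = P_cr/n = 44570/2.9 = 15370 N.

P_allow = 15.4 kN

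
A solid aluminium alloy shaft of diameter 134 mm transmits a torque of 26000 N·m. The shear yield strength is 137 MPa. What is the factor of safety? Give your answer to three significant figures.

τ = 16T/(πd³) = 16×2.6000×10^7/(π×134³) = 55.03 MPa.
n = τ_limit/τ = 137/55.03 = 2.489.

n = 2.49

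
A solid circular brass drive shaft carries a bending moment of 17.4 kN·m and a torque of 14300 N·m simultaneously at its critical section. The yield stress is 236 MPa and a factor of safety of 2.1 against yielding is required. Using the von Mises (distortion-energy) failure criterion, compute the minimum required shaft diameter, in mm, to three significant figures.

σ_allow = σ_y/n = 236/2.1 = 112.4 MPa.
For a solid shaft σ_b = 32M/(πd³) and τ = 16T/(πd³), so the von Mises stress is σ' = (16/πd³)·√(4M²+3T²).
√(4M²+3T²) = √(4×(1.740×10^7)² + 3×(1.430×10^7)²) = 4.271×10^7 N·mm.
d³ = 16×4.271×10^7/(π×112.4) = 1.936×10^6 mm³.
d = 124.6 mm.

d = 125 mm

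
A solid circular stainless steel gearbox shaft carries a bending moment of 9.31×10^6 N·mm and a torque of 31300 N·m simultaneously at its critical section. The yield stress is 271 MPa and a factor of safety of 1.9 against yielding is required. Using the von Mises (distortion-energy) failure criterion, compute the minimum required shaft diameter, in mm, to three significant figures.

d = 127 mm

σ_allow = σ_y/n = 271/1.9 = 142.6 MPa.
For a solid shaft σ_b = 32M/(πd³) and τ = 16T/(πd³), so the von Mises stress is σ' = (16/πd³)·√(4M²+3T²).
√(4M²+3T²) = √(4×(9.310×10^6)² + 3×(3.130×10^7)²) = 5.732×10^7 N·mm.
d³ = 16×5.732×10^7/(π×142.6) = 2.047×10^6 mm³.
d = 127.0 mm.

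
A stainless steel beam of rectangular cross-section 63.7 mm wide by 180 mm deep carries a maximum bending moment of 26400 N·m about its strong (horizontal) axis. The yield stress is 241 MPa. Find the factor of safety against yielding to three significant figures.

Section modulus S = bh²/6 = 63.7×180²/6 = 344000 mm³.
σ = M/S = 2.6400×10^7/344000 = 76.75 MPa.
n = 241/76.75 = 3.140.

n = 3.14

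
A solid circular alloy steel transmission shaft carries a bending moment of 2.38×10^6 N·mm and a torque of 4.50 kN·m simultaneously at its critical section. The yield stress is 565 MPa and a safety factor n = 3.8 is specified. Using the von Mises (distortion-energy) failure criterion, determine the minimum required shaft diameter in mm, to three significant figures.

d = 67.9 mm

σ_allow = σ_y/n = 565/3.8 = 148.7 MPa.
For a solid shaft σ_b = 32M/(πd³) and τ = 16T/(πd³), so the von Mises stress is σ' = (16/πd³)·√(4M²+3T²).
√(4M²+3T²) = √(4×(2.380×10^6)² + 3×(4.500×10^6)²) = 9.133×10^6 N·mm.
d³ = 16×9.133×10^6/(π×148.7) = 312800 mm³.
d = 67.88 mm.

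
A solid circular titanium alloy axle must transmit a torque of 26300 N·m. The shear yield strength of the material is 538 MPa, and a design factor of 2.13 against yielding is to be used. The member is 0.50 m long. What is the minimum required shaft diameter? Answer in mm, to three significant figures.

d = 80.9 mm

Allowable shear stress τ_allow = 538/2.13 = 252.6 MPa.
For a solid shaft τ = 16T/(πd³), so d³ = 16T/(π τ_allow) = 16×2.6300×10^7/(π×252.6) = 530300 mm³.
d = (530300)^(1/3) = 80.94 mm.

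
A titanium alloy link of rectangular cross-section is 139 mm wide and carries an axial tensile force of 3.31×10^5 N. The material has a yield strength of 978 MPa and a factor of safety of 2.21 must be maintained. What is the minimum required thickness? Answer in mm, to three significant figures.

σ_allow = 978/2.21 = 442.5 MPa.
Required area A = F/σ_allow = 331000/442.5 = 748.0 mm².
t = A/w = 748.0/139 = 5.381 mm.

t = 5.38 mm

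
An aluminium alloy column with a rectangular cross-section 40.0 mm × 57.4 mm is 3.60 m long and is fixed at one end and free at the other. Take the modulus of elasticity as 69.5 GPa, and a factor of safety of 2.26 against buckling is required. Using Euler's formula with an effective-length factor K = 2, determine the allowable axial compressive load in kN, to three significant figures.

Buckling occurs about the weak axis: I_min = h·b³/12 = 57.4×40.0³/12 = 306100 mm⁴ (b = 40.0 mm is the smaller dimension).
Effective length L_e = KL = 2×3.60 m = 7200 mm.
Euler critical load P_cr = π²EI/L_e² = π²×69500×306100/7200² = 4051 N.
P_allow = P_cr/n = 4051/2.26 = 1792 N.

P_allow = 1.79 kN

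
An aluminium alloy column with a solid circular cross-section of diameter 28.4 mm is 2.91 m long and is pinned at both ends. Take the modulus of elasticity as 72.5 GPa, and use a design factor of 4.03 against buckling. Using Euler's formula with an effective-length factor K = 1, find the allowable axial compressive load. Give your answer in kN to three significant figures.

I = πd⁴/64 = π×28.4⁴/64 = 31930 mm⁴.
Effective length L_e = KL = 1×2.91 m = 2910 mm.
Euler critical load P_cr = π²EI/L_e² = π²×72500×31930/2910² = 2698 N.
P_allow = P_cr/n = 2698/4.03 = 669.6 N.

P_allow = 0.670 kN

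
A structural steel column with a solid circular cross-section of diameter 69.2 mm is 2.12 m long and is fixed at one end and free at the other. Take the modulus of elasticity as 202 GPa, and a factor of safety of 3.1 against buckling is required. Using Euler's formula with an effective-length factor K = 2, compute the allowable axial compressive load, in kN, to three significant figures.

P_allow = 40.3 kN

I = πd⁴/64 = π×69.2⁴/64 = 1.126×10^6 mm⁴.
Effective length L_e = KL = 2×2.12 m = 4240 mm.
Euler critical load P_cr = π²EI/L_e² = π²×202000×1.126×10^6/4240² = 124800 N.
P_allow = P_cr/n = 124800/3.1 = 40270 N.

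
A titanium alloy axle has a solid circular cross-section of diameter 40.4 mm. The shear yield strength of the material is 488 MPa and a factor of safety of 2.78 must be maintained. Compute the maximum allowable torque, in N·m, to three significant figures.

T_allow = 2270 N·m

τ_allow = 488/2.78 = 175.5 MPa.
For a solid shaft T_allow = τ_allow·πd³/16; πd³/16 = π×40.4³/16 = 12950 mm³.
T_allow = 175.5×12950 = 2.273×10^6 N·mm = 2273 N·m.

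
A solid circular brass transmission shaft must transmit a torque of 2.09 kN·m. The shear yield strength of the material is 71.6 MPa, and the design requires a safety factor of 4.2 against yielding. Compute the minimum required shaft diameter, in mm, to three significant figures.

Allowable shear stress τ_allow = 71.6/4.2 = 17.05 MPa.
For a solid shaft τ = 16T/(πd³), so d³ = 16T/(π τ_allow) = 16×2090000/(π×17.05) = 624400 mm³.
d = (624400)^(1/3) = 85.47 mm.

d = 85.5 mm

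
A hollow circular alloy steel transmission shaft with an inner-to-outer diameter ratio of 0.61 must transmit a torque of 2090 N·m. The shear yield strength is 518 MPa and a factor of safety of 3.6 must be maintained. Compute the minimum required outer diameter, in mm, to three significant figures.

d_o = 44.1 mm

τ_allow = 518/3.6 = 143.9 MPa.
For a hollow shaft τ = 16T/[πd_o³(1−k⁴)] with k = 0.61, so 1−k⁴ = 0.8615.
d_o³ = 16T/[π τ_allow (1−k⁴)] = 16×2090000/(π×143.9×0.8615) = 85860 mm³.
d_o = 44.12 mm.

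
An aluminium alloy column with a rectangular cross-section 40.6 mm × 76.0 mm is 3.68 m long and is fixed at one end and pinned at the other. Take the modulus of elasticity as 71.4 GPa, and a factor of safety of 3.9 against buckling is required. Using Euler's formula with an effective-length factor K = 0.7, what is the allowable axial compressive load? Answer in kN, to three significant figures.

P_allow = 11.5 kN

Buckling occurs about the weak axis: I_min = h·b³/12 = 76.0×40.6³/12 = 423800 mm⁴ (b = 40.6 mm is the smaller dimension).
Effective length L_e = KL = 0.7×3.68 m = 2576 mm.
Euler critical load P_cr = π²EI/L_e² = π²×71400×423800/2576² = 45010 N.
P_allow = P_cr/n = 45010/3.9 = 11540 N.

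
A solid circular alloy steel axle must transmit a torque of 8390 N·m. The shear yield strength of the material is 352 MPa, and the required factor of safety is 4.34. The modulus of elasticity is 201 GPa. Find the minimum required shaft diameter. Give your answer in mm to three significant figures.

d = 80.8 mm

Allowable shear stress τ_allow = 352/4.34 = 81.11 MPa.
For a solid shaft τ = 16T/(πd³), so d³ = 16T/(π τ_allow) = 16×8390000/(π×81.11) = 526800 mm³.
d = (526800)^(1/3) = 80.77 mm.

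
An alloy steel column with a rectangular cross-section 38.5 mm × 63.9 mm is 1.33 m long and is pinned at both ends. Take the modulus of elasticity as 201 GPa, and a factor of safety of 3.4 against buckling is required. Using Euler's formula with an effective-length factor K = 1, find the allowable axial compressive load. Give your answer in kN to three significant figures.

Buckling occurs about the weak axis: I_min = h·b³/12 = 63.9×38.5³/12 = 303900 mm⁴ (b = 38.5 mm is the smaller dimension).
Effective length L_e = KL = 1×1.33 m = 1330 mm.
Euler critical load P_cr = π²EI/L_e² = π²×201000×303900/1330² = 340800 N.
P_allow = P_cr/n = 340800/3.4 = 100200 N.

P_allow = 100 kN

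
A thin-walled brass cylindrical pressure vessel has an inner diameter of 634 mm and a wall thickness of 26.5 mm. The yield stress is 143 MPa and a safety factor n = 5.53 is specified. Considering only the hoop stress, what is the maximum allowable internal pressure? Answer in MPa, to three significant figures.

σ_allow = 143/5.53 = 25.86 MPa.
σ_h = pD/(2t) → p_allow = 2σ_allow t/D = 2×25.86×26.5/634 = 2.162 MPa.

p_allow = 2.16 MPa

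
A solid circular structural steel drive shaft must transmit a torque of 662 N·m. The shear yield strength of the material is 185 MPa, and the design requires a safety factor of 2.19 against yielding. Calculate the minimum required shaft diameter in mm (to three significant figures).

d = 34.2 mm

Allowable shear stress τ_allow = 185/2.19 = 84.47 MPa.
For a solid shaft τ = 16T/(πd³), so d³ = 16T/(π τ_allow) = 16×662000/(π×84.47) = 39910 mm³.
d = (39910)^(1/3) = 34.17 mm.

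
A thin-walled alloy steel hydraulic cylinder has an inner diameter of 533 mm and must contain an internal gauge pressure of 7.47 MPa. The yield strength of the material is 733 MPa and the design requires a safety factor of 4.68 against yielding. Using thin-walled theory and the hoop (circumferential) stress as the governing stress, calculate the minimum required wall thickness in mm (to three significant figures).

σ_allow = 733/4.68 = 156.6 MPa.
Hoop stress σ_h = pD/(2t), so t = pD/(2σ_allow) = 7.47×533/(2×156.6) = 12.71 mm.

t = 12.7 mm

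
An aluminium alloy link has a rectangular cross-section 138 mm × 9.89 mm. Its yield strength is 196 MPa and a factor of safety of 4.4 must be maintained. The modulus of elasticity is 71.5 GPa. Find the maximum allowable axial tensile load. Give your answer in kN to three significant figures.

σ_allow = 196/4.4 = 44.55 MPa.
A = 138×9.89 = 1365 mm².
F_allow = σ_allow × A = 44.55×1365 = 60800 N.

F_allow = 60.8 kN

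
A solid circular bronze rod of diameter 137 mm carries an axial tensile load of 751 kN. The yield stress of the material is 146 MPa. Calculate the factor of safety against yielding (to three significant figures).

A = πd²/4 = 14740 mm².
σ = F/A = 751000/14740 = 50.95 MPa.
n = 146/50.95 = 2.866.

n = 2.87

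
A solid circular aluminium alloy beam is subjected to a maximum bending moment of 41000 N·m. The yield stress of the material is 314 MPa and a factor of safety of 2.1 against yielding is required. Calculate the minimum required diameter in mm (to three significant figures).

σ_allow = 314/2.1 = 149.5 MPa.
For a solid circular section σ = 32M/(πd³), so d³ = 32M/(π σ_allow) = 32×4.1000×10^7/(π×149.5) = 2.793×10^6 mm³.
d = 140.8 mm.

d = 141 mm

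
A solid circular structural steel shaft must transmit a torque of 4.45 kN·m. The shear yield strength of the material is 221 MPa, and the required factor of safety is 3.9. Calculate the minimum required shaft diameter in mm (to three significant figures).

d = 73.7 mm

Allowable shear stress τ_allow = 221/3.9 = 56.67 MPa.
For a solid shaft τ = 16T/(πd³), so d³ = 16T/(π τ_allow) = 16×4450000/(π×56.67) = 399900 mm³.
d = (399900)^(1/3) = 73.68 mm.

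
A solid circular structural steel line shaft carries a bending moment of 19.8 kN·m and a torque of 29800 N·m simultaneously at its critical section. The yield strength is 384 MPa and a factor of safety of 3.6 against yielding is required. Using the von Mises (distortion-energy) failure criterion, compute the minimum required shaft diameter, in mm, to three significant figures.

d = 146 mm

σ_allow = σ_y/n = 384/3.6 = 106.7 MPa.
For a solid shaft σ_b = 32M/(πd³) and τ = 16T/(πd³), so the von Mises stress is σ' = (16/πd³)·√(4M²+3T²).
√(4M²+3T²) = √(4×(1.980×10^7)² + 3×(2.980×10^7)²) = 6.506×10^7 N·mm.
d³ = 16×6.506×10^7/(π×106.7) = 3.106×10^6 mm³.
d = 145.9 mm.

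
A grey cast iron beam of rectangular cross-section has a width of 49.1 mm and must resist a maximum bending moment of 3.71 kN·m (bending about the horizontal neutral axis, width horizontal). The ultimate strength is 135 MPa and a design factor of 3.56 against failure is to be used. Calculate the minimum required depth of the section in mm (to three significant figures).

h = 109 mm

σ_allow = 135/3.56 = 37.92 MPa.
For a rectangular section σ = 6M/(bh²), so h² = 6M/(b σ_allow) = 6×3710000/(49.1×37.92) = 11960 mm².
h = 109.3 mm.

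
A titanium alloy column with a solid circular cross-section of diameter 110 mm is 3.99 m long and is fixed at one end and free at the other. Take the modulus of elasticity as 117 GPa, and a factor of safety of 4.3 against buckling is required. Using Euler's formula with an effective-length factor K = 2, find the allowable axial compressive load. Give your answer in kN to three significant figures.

I = πd⁴/64 = π×110⁴/64 = 7.187×10^6 mm⁴.
Effective length L_e = KL = 2×3.99 m = 7980 mm.
Euler critical load P_cr = π²EI/L_e² = π²×117000×7.187×10^6/7980² = 130300 N.
P_allow = P_cr/n = 130300/4.3 = 30310 N.

P_allow = 30.3 kN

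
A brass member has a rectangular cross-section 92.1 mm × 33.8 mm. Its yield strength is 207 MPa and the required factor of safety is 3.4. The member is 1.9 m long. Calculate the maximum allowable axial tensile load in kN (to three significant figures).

F_allow = 190 kN

σ_allow = 207/3.4 = 60.88 MPa.
A = 92.1×33.8 = 3113 mm².
F_allow = σ_allow × A = 60.88×3113 = 189500 N.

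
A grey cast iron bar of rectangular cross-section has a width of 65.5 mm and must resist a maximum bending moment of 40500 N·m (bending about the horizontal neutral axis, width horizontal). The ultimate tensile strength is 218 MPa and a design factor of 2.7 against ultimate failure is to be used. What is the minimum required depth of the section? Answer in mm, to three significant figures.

σ_allow = 218/2.7 = 80.74 MPa.
For a rectangular section σ = 6M/(bh²), so h² = 6M/(b σ_allow) = 6×4.0500×10^7/(65.5×80.74) = 45950 mm².
h = 214.4 mm.

h = 214 mm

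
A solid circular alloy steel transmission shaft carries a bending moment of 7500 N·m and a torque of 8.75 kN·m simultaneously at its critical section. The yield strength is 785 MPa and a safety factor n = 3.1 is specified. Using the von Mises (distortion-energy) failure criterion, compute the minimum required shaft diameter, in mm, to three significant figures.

d = 75.4 mm

σ_allow = σ_y/n = 785/3.1 = 253.2 MPa.
For a solid shaft σ_b = 32M/(πd³) and τ = 16T/(πd³), so the von Mises stress is σ' = (16/πd³)·√(4M²+3T²).
√(4M²+3T²) = √(4×(7.500×10^6)² + 3×(8.750×10^6)²) = 2.132×10^7 N·mm.
d³ = 16×2.132×10^7/(π×253.2) = 428900 mm³.
d = 75.41 mm.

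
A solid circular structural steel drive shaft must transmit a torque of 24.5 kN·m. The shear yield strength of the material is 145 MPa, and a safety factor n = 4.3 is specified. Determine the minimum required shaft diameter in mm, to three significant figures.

Allowable shear stress τ_allow = 145/4.3 = 33.72 MPa.
For a solid shaft τ = 16T/(πd³), so d³ = 16T/(π τ_allow) = 16×2.4500×10^7/(π×33.72) = 3.700×10^6 mm³.
d = (3.700×10^6)^(1/3) = 154.7 mm.

d = 155 mm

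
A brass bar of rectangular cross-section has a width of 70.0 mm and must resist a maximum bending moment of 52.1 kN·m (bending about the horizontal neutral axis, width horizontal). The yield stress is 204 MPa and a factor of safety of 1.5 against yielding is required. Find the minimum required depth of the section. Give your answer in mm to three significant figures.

σ_allow = 204/1.5 = 136.0 MPa.
For a rectangular section σ = 6M/(bh²), so h² = 6M/(b σ_allow) = 6×5.2100×10^7/(70.0×136.0) = 32840 mm².
h = 181.2 mm.

h = 181 mm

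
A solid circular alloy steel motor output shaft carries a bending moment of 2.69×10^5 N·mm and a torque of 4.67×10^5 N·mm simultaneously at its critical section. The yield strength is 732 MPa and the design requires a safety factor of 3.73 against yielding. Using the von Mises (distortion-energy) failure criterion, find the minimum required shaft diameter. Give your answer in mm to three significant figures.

σ_allow = σ_y/n = 732/3.73 = 196.2 MPa.
For a solid shaft σ_b = 32M/(πd³) and τ = 16T/(πd³), so the von Mises stress is σ' = (16/πd³)·√(4M²+3T²).
√(4M²+3T²) = √(4×(269000)² + 3×(467000)²) = 971400 N·mm.
d³ = 16×971400/(π×196.2) = 25210 mm³.
d = 29.32 mm.

d = 29.3 mm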